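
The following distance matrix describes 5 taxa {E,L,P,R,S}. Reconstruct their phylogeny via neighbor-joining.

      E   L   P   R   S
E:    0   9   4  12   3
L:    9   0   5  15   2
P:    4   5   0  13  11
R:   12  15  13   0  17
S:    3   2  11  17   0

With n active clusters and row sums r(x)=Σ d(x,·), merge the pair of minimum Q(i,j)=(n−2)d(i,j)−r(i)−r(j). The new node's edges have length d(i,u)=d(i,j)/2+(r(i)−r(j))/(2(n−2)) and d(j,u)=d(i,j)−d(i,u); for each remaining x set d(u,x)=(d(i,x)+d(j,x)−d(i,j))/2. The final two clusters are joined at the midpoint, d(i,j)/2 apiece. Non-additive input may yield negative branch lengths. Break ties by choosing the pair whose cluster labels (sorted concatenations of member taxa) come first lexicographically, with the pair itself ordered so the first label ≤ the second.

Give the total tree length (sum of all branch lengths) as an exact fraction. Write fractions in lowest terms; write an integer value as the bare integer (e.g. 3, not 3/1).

41/2

1. join L+S (d=2, Q=-58) ⇒ LS; edges |L|=2/3, |S|=4/3
  updated: d(E,LS)=5, d(LS,P)=7, d(LS,R)=15
2. join E+LS (d=5, Q=-38) ⇒ ELS; edges |E|=1, |LS|=4
  updated: d(ELS,P)=3, d(ELS,R)=11
3. join ELS+P (d=3, Q=-27) ⇒ ELPS; edges |ELS|=1/2, |P|=5/2
  updated: d(ELPS,R)=21/2
4. join ELPS+R (d=21/2) ⇒ ELPRS; edges |ELPS|=21/4, |R|=21/4
final tree: (((E:1,(L:2/3,S:4/3):4):1/2,P:5/2):21/4,R:21/4)
total length: 41/2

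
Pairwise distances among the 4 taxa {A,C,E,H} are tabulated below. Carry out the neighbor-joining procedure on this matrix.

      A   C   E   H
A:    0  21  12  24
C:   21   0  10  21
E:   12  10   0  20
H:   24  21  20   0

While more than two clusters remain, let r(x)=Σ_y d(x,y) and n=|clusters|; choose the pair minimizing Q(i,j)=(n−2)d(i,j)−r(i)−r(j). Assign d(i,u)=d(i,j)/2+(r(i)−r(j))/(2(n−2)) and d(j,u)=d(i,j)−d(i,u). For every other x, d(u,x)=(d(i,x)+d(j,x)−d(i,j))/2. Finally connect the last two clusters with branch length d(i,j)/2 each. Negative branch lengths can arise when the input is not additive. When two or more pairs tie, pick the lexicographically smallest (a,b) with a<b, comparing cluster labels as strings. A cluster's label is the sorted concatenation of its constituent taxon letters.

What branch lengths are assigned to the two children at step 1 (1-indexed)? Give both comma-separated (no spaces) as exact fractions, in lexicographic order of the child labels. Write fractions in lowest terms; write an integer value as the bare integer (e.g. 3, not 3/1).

step 1: merge (A,E) at d=12, Q=-75; branch lengths A→39/4, E→9/4; new cluster AE
  updated: d(AE,C)=19/2, d(AE,H)=16
step 2: merge (AE,C) at d=19/2, Q=-93/2; branch lengths AE→9/4, C→29/4; new cluster ACE
  updated: d(ACE,H)=55/4
step 3: merge (ACE,H) at d=55/4; branch lengths ACE→55/8, H→55/8; new cluster ACEH
final tree: (((A:39/4,E:9/4):9/4,C:29/4):55/8,H:55/8)
total length: 141/4

39/4,9/4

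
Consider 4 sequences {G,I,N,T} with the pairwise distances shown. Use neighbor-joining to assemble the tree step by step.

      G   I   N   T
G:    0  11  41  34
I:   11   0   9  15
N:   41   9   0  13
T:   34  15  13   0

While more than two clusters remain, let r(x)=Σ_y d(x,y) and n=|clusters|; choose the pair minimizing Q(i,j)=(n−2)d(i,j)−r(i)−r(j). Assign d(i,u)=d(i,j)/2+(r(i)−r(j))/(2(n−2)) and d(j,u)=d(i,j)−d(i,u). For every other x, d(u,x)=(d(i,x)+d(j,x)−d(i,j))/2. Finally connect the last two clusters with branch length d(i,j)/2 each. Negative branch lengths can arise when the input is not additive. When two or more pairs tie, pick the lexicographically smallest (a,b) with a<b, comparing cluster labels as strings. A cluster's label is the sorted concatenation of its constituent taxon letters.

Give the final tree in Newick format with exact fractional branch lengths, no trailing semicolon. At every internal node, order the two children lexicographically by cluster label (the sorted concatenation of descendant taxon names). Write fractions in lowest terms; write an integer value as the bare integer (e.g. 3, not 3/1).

(((G:73/4,I:-29/4):51/4,N:27/4):25/8,T:25/8)

step 1: merge (G,I) at d=11, Q=-99; branch lengths G→73/4, I→-29/4; new cluster GI
  updated: d(GI,N)=39/2, d(GI,T)=19
step 2: merge (GI,N) at d=39/2, Q=-103/2; branch lengths GI→51/4, N→27/4; new cluster GIN
  updated: d(GIN,T)=25/4
step 3: merge (GIN,T) at d=25/4; branch lengths GIN→25/8, T→25/8; new cluster GINT
final tree: (((G:73/4,I:-29/4):51/4,N:27/4):25/8,T:25/8)
total length: 147/4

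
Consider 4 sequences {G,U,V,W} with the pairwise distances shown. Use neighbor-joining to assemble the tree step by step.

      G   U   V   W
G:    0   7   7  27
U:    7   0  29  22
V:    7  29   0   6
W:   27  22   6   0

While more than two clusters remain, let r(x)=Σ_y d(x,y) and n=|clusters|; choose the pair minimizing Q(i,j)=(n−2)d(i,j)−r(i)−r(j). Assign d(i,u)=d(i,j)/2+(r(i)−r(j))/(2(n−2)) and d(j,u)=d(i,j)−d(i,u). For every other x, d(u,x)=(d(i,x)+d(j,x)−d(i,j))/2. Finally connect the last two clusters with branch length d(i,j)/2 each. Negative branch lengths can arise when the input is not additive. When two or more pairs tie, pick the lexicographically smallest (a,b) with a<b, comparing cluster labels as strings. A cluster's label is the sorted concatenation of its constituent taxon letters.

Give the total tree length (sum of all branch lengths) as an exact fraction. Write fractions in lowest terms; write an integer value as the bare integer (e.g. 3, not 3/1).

iteration 1: select G,U (d=7, Q=-85); attach at lengths (-3/4, 31/4); label the merged cluster GU
  updated: d(GU,V)=29/2, d(GU,W)=21
iteration 2: select GU,V (d=29/2, Q=-83/2); attach at lengths (59/4, -1/4); label the merged cluster GUV
  updated: d(GUV,W)=25/4
iteration 3: select GUV,W (d=25/4); attach at lengths (25/8, 25/8); label the merged cluster GUVW
final tree: (((G:-3/4,U:31/4):59/4,V:-1/4):25/8,W:25/8)
total length: 111/4

111/4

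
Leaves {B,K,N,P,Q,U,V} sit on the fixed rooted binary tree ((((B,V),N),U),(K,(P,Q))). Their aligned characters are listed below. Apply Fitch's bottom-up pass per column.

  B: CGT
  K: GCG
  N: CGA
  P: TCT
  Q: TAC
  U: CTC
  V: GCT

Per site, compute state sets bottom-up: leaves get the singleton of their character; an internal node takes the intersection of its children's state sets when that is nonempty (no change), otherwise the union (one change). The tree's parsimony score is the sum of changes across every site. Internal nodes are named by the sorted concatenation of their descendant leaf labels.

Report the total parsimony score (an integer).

[col 0] BV: children B:{C}, V:{G} ∪→ {C,G}; cost 1
[col 0] BNV: children BV:{C,G}, N:{C} ∩→ {C}; cost 0
[col 0] BNUV: children BNV:{C}, U:{C} ∩→ {C}; cost 0
[col 0] PQ: children P:{T}, Q:{T} ∩→ {T}; cost 0
[col 0] KPQ: children K:{G}, PQ:{T} ∪→ {G,T}; cost 1
[col 0] BKNPQUV: children BNUV:{C}, KPQ:{G,T} ∪→ {C,G,T}; cost 1
[col 1] BV: children B:{G}, V:{C} ∪→ {C,G}; cost 1
[col 1] BNV: children BV:{C,G}, N:{G} ∩→ {G}; cost 0
[col 1] BNUV: children BNV:{G}, U:{T} ∪→ {G,T}; cost 1
[col 1] PQ: children P:{C}, Q:{A} ∪→ {A,C}; cost 1
[col 1] KPQ: children K:{C}, PQ:{A,C} ∩→ {C}; cost 0
[col 1] BKNPQUV: children BNUV:{G,T}, KPQ:{C} ∪→ {C,G,T}; cost 1
[col 2] BV: children B:{T}, V:{T} ∩→ {T}; cost 0
[col 2] BNV: children BV:{T}, N:{A} ∪→ {A,T}; cost 1
[col 2] BNUV: children BNV:{A,T}, U:{C} ∪→ {A,C,T}; cost 1
[col 2] PQ: children P:{T}, Q:{C} ∪→ {C,T}; cost 1
[col 2] KPQ: children K:{G}, PQ:{C,T} ∪→ {C,G,T}; cost 1
[col 2] BKNPQUV: children BNUV:{A,C,T}, KPQ:{C,G,T} ∩→ {C,T}; cost 0
per-site changes: [3, 4, 4]; total = 11

11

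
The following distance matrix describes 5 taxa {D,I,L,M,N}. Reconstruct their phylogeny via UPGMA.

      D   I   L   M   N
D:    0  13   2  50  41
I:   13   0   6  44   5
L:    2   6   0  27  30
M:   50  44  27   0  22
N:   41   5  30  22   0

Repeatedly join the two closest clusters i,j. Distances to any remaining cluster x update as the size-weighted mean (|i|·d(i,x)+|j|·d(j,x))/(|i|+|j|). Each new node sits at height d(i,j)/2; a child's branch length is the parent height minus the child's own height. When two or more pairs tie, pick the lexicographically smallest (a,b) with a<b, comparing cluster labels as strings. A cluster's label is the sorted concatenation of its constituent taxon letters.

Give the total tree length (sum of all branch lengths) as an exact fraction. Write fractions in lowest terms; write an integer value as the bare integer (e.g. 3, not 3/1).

step 1: merge (D,L) at d=2; branch lengths D→1, L→1; new cluster DL
  updated: d(DL,I)=19/2, d(DL,M)=77/2, d(DL,N)=71/2
step 2: merge (I,N) at d=5; branch lengths I→5/2, N→5/2; new cluster IN
  updated: d(DL,IN)=45/2, d(IN,M)=33
step 3: merge (DL,IN) at d=45/2; branch lengths DL→41/4, IN→35/4; new cluster DILN
  updated: d(DILN,M)=143/4
step 4: merge (DILN,M) at d=143/4; branch lengths DILN→53/8, M→143/8; new cluster DILMN
final tree: (((D:1,L:1):41/4,(I:5/2,N:5/2):35/4):53/8,M:143/8)
total length: 101/2

101/2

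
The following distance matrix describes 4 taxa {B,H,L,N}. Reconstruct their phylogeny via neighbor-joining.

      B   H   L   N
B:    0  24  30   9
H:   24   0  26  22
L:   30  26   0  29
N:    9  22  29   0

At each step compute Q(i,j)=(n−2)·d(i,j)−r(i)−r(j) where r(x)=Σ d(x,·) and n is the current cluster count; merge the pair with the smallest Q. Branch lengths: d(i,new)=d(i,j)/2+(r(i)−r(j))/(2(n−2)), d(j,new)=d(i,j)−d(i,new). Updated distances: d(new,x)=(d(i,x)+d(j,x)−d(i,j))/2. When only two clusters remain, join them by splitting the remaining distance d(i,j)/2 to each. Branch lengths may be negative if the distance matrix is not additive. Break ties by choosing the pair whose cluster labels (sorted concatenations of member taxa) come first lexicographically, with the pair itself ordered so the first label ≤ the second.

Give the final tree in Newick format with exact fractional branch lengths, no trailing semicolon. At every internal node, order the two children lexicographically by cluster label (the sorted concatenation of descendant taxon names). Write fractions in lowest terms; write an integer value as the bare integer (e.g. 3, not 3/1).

1. join B+N (d=9, Q=-105) ⇒ BN; edges |B|=21/4, |N|=15/4
  updated: d(BN,H)=37/2, d(BN,L)=25
2. join BN+H (d=37/2, Q=-139/2) ⇒ BHN; edges |BN|=35/4, |H|=39/4
  updated: d(BHN,L)=65/4
3. join BHN+L (d=65/4) ⇒ BHLN; edges |BHN|=65/8, |L|=65/8
final tree: (((B:21/4,N:15/4):35/4,H:39/4):65/8,L:65/8)
total length: 175/4

(((B:21/4,N:15/4):35/4,H:39/4):65/8,L:65/8)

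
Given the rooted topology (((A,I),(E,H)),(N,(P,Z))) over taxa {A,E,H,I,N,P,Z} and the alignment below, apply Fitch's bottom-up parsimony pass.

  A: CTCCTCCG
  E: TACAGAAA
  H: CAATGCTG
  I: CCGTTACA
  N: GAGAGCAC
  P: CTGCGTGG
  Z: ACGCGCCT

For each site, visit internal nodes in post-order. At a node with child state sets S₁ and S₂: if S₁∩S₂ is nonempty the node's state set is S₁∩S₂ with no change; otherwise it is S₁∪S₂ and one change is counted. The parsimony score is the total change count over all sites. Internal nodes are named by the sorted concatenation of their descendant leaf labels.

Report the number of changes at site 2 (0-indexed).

[col 0] AI: children A:{C}, I:{C} ∩→ {C}; cost 0
[col 0] EH: children E:{T}, H:{C} ∪→ {C,T}; cost 1
[col 0] AEHI: children AI:{C}, EH:{C,T} ∩→ {C}; cost 0
[col 0] PZ: children P:{C}, Z:{A} ∪→ {A,C}; cost 1
[col 0] NPZ: children N:{G}, PZ:{A,C} ∪→ {A,C,G}; cost 1
[col 0] AEHINPZ: children AEHI:{C}, NPZ:{A,C,G} ∩→ {C}; cost 0
[col 1] AI: children A:{T}, I:{C} ∪→ {C,T}; cost 1
[col 1] EH: children E:{A}, H:{A} ∩→ {A}; cost 0
[col 1] AEHI: children AI:{C,T}, EH:{A} ∪→ {A,C,T}; cost 1
[col 1] PZ: children P:{T}, Z:{C} ∪→ {C,T}; cost 1
[col 1] NPZ: children N:{A}, PZ:{C,T} ∪→ {A,C,T}; cost 1
[col 1] AEHINPZ: children AEHI:{A,C,T}, NPZ:{A,C,T} ∩→ {A,C,T}; cost 0
[col 2] AI: children A:{C}, I:{G} ∪→ {C,G}; cost 1
[col 2] EH: children E:{C}, H:{A} ∪→ {A,C}; cost 1
[col 2] AEHI: children AI:{C,G}, EH:{A,C} ∩→ {C}; cost 0
[col 2] PZ: children P:{G}, Z:{G} ∩→ {G}; cost 0
[col 2] NPZ: children N:{G}, PZ:{G} ∩→ {G}; cost 0
[col 2] AEHINPZ: children AEHI:{C}, NPZ:{G} ∪→ {C,G}; cost 1
[col 3] AI: children A:{C}, I:{T} ∪→ {C,T}; cost 1
[col 3] EH: children E:{A}, H:{T} ∪→ {A,T}; cost 1
[col 3] AEHI: children AI:{C,T}, EH:{A,T} ∩→ {T}; cost 0
[col 3] PZ: children P:{C}, Z:{C} ∩→ {C}; cost 0
[col 3] NPZ: children N:{A}, PZ:{C} ∪→ {A,C}; cost 1
[col 3] AEHINPZ: children AEHI:{T}, NPZ:{A,C} ∪→ {A,C,T}; cost 1
[col 4] AI: children A:{T}, I:{T} ∩→ {T}; cost 0
[col 4] EH: children E:{G}, H:{G} ∩→ {G}; cost 0
[col 4] AEHI: children AI:{T}, EH:{G} ∪→ {G,T}; cost 1
[col 4] PZ: children P:{G}, Z:{G} ∩→ {G}; cost 0
[col 4] NPZ: children N:{G}, PZ:{G} ∩→ {G}; cost 0
[col 4] AEHINPZ: children AEHI:{G,T}, NPZ:{G} ∩→ {G}; cost 0
[col 5] AI: children A:{C}, I:{A} ∪→ {A,C}; cost 1
[col 5] EH: children E:{A}, H:{C} ∪→ {A,C}; cost 1
[col 5] AEHI: children AI:{A,C}, EH:{A,C} ∩→ {A,C}; cost 0
[col 5] PZ: children P:{T}, Z:{C} ∪→ {C,T}; cost 1
[col 5] NPZ: children N:{C}, PZ:{C,T} ∩→ {C}; cost 0
[col 5] AEHINPZ: children AEHI:{A,C}, NPZ:{C} ∩→ {C}; cost 0
[col 6] AI: children A:{C}, I:{C} ∩→ {C}; cost 0
[col 6] EH: children E:{A}, H:{T} ∪→ {A,T}; cost 1
[col 6] AEHI: children AI:{C}, EH:{A,T} ∪→ {A,C,T}; cost 1
[col 6] PZ: children P:{G}, Z:{C} ∪→ {C,G}; cost 1
[col 6] NPZ: children N:{A}, PZ:{C,G} ∪→ {A,C,G}; cost 1
[col 6] AEHINPZ: children AEHI:{A,C,T}, NPZ:{A,C,G} ∩→ {A,C}; cost 0
[col 7] AI: children A:{G}, I:{A} ∪→ {A,G}; cost 1
[col 7] EH: children E:{A}, H:{G} ∪→ {A,G}; cost 1
[col 7] AEHI: children AI:{A,G}, EH:{A,G} ∩→ {A,G}; cost 0
[col 7] PZ: children P:{G}, Z:{T} ∪→ {G,T}; cost 1
[col 7] NPZ: children N:{C}, PZ:{G,T} ∪→ {C,G,T}; cost 1
[col 7] AEHINPZ: children AEHI:{A,G}, NPZ:{C,G,T} ∩→ {G}; cost 0
per-site changes: [3, 4, 3, 4, 1, 3, 4, 4]; total = 26

3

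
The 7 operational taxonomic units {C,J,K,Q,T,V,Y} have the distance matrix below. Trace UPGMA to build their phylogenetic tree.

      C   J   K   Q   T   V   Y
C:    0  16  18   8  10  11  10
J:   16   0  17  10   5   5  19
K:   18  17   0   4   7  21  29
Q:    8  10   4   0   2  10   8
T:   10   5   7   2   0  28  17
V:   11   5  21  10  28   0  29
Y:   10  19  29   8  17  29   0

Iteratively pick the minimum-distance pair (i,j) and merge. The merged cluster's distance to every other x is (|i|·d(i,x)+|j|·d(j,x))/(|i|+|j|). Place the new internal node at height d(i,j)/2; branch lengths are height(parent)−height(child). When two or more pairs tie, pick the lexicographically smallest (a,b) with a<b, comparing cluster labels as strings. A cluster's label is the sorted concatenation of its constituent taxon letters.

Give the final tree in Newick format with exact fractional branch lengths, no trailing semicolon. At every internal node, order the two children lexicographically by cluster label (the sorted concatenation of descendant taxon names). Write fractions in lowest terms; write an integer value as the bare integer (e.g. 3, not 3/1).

iteration 1: select Q,T (d=2); attach at lengths (1, 1); label the merged cluster QT
  updated: d(C,QT)=9, d(J,QT)=15/2, d(K,QT)=11/2, d(QT,V)=19, d(QT,Y)=25/2
iteration 2: select J,V (d=5); attach at lengths (5/2, 5/2); label the merged cluster JV
  updated: d(C,JV)=27/2, d(JV,K)=19, d(JV,QT)=53/4, d(JV,Y)=24
iteration 3: select K,QT (d=11/2); attach at lengths (11/4, 7/4); label the merged cluster KQT
  updated: d(C,KQT)=12, d(JV,KQT)=91/6, d(KQT,Y)=18
iteration 4: select C,Y (d=10); attach at lengths (5, 5); label the merged cluster CY
  updated: d(CY,JV)=75/4, d(CY,KQT)=15
iteration 5: select CY,KQT (d=15); attach at lengths (5/2, 19/4); label the merged cluster CKQTY
  updated: d(CKQTY,JV)=83/5
iteration 6: select CKQTY,JV (d=83/5); attach at lengths (4/5, 29/5); label the merged cluster CJKQTVY
final tree: (((C:5,Y:5):5/2,(K:11/4,(Q:1,T:1):7/4):19/4):4/5,(J:5/2,V:5/2):29/5)
total length: 707/20

(((C:5,Y:5):5/2,(K:11/4,(Q:1,T:1):7/4):19/4):4/5,(J:5/2,V:5/2):29/5)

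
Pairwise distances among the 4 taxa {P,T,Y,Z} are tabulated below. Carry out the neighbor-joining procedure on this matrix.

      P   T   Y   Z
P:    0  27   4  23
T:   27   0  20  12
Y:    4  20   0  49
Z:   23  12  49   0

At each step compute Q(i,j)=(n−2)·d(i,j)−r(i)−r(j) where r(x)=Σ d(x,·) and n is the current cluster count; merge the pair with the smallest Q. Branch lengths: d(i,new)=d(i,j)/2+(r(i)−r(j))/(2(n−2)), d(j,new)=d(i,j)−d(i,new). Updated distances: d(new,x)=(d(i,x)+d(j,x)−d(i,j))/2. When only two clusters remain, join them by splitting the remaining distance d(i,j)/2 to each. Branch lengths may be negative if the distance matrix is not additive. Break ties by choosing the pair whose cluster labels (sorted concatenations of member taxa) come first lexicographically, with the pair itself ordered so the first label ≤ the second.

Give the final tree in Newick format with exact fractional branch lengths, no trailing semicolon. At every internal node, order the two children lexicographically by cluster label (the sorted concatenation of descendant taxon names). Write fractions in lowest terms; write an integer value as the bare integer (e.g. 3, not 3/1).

step 1: merge (P,Y) at d=4, Q=-119; branch lengths P→-11/4, Y→27/4; new cluster PY
  updated: d(PY,T)=43/2, d(PY,Z)=34
step 2: merge (PY,T) at d=43/2, Q=-135/2; branch lengths PY→87/4, T→-1/4; new cluster PTY
  updated: d(PTY,Z)=49/4
step 3: merge (PTY,Z) at d=49/4; branch lengths PTY→49/8, Z→49/8; new cluster PTYZ
final tree: (((P:-11/4,Y:27/4):87/4,T:-1/4):49/8,Z:49/8)
total length: 151/4

(((P:-11/4,Y:27/4):87/4,T:-1/4):49/8,Z:49/8)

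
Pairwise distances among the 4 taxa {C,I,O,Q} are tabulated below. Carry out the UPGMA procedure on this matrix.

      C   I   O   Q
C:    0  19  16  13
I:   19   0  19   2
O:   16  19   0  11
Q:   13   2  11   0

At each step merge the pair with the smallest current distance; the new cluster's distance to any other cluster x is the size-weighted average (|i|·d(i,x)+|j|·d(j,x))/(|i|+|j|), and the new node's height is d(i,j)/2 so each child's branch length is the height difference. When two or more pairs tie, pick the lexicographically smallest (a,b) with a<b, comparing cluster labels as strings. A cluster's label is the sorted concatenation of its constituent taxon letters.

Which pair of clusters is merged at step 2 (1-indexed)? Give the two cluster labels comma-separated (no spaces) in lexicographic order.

iteration 1: select I,Q (d=2); attach at lengths (1, 1); label the merged cluster IQ
  updated: d(C,IQ)=16, d(IQ,O)=15
iteration 2: select IQ,O (d=15); attach at lengths (13/2, 15/2); label the merged cluster IOQ
  updated: d(C,IOQ)=16
iteration 3: select C,IOQ (d=16); attach at lengths (8, 1/2); label the merged cluster CIOQ
final tree: (C:8,((I:1,Q:1):13/2,O:15/2):1/2)
total length: 49/2

IQ,O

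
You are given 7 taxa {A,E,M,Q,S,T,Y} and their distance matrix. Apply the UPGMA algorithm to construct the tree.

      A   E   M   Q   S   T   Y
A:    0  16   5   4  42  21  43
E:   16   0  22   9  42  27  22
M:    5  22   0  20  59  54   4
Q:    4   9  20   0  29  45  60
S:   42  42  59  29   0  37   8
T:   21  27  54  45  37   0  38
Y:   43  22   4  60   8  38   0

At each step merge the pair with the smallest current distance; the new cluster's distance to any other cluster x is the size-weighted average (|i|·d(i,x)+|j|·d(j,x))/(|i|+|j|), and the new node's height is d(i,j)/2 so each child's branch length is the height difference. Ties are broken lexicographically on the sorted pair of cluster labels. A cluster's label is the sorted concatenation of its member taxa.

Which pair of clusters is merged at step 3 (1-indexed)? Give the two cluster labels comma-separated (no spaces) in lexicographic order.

1. join A+Q (d=4) ⇒ AQ; edges |A|=2, |Q|=2
  updated: d(AQ,E)=25/2, d(AQ,M)=25/2, d(AQ,S)=71/2, d(AQ,T)=33, d(AQ,Y)=103/2
2. join M+Y (d=4) ⇒ MY; edges |M|=2, |Y|=2
  updated: d(AQ,MY)=32, d(E,MY)=22, d(MY,S)=67/2, d(MY,T)=46
3. join AQ+E (d=25/2) ⇒ AEQ; edges |AQ|=17/4, |E|=25/4
  updated: d(AEQ,MY)=86/3, d(AEQ,S)=113/3, d(AEQ,T)=31
4. join AEQ+MY (d=86/3) ⇒ AEMQY; edges |AEQ|=97/12, |MY|=37/3
  updated: d(AEMQY,S)=36, d(AEMQY,T)=37
5. join AEMQY+S (d=36) ⇒ AEMQSY; edges |AEMQY|=11/3, |S|=18
  updated: d(AEMQSY,T)=37
6. join AEMQSY+T (d=37) ⇒ AEMQSTY; edges |AEMQSY|=1/2, |T|=37/2
final tree: (((((A:2,Q:2):17/4,E:25/4):97/12,(M:2,Y:2):37/3):11/3,S:18):1/2,T:37/2)
total length: 955/12

AQ,E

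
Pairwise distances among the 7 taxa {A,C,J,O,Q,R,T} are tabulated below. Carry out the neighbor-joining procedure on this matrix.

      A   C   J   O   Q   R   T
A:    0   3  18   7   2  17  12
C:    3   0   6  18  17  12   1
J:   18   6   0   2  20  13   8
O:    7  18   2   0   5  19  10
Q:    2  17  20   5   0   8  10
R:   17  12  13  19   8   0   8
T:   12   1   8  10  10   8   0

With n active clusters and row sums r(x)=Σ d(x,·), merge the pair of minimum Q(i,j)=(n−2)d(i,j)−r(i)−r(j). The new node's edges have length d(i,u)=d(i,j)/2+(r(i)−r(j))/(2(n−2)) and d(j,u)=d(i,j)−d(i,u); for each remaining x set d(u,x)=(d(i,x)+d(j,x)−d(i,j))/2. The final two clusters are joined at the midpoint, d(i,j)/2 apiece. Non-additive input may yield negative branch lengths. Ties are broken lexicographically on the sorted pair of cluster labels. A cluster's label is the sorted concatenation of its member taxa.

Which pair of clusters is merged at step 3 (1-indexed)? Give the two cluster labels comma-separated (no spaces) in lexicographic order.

step 1: merge (J,O) at d=2, Q=-118; branch lengths J→8/5, O→2/5; new cluster JO
  updated: d(A,JO)=23/2, d(C,JO)=11, d(JO,Q)=23/2, d(JO,R)=15, d(JO,T)=8
step 2: merge (A,Q) at d=2, Q=-86; branch lengths A→5/8, Q→11/8; new cluster AQ
  updated: d(AQ,C)=9, d(AQ,JO)=21/2, d(AQ,R)=23/2, d(AQ,T)=10
step 3: merge (C,T) at d=1, Q=-57; branch lengths C→3/2, T→-1/2; new cluster CT
  updated: d(AQ,CT)=9, d(CT,JO)=9, d(CT,R)=19/2
step 4: merge (AQ,JO) at d=21/2, Q=-89/2; branch lengths AQ→35/8, JO→49/8; new cluster AJOQ
  updated: d(AJOQ,CT)=15/4, d(AJOQ,R)=8
step 5: merge (AJOQ,CT) at d=15/4, Q=-85/4; branch lengths AJOQ→9/8, CT→21/8; new cluster ACJOQT
  updated: d(ACJOQT,R)=55/8
step 6: merge (ACJOQT,R) at d=55/8; branch lengths ACJOQT→55/16, R→55/16; new cluster ACJOQRT
final tree: ((((A:5/8,Q:11/8):35/8,(J:8/5,O:2/5):49/8):9/8,(C:3/2,T:-1/2):21/8):55/16,R:55/16)
total length: 209/8

C,T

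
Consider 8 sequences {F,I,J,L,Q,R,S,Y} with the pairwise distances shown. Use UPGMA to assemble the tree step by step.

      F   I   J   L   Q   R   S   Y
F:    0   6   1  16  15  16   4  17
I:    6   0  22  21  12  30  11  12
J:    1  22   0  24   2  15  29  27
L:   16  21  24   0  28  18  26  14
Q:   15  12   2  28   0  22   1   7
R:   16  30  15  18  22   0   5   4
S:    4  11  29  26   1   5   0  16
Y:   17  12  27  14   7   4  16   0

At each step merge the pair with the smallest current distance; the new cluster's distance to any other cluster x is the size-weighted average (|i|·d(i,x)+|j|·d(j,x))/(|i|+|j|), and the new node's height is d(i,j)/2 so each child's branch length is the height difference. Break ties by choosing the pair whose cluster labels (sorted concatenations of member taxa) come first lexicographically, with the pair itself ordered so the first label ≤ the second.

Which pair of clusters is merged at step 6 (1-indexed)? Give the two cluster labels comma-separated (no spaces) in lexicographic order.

step 1: merge (F,J) at d=1; branch lengths F→1/2, J→1/2; new cluster FJ
  updated: d(FJ,I)=14, d(FJ,L)=20, d(FJ,Q)=17/2, d(FJ,R)=31/2, d(FJ,S)=33/2, d(FJ,Y)=22
step 2: merge (Q,S) at d=1; branch lengths Q→1/2, S→1/2; new cluster QS
  updated: d(FJ,QS)=25/2, d(I,QS)=23/2, d(L,QS)=27, d(QS,R)=27/2, d(QS,Y)=23/2
step 3: merge (R,Y) at d=4; branch lengths R→2, Y→2; new cluster RY
  updated: d(FJ,RY)=75/4, d(I,RY)=21, d(L,RY)=16, d(QS,RY)=25/2
step 4: merge (I,QS) at d=23/2; branch lengths I→23/4, QS→21/4; new cluster IQS
  updated: d(FJ,IQS)=13, d(IQS,L)=25, d(IQS,RY)=46/3
step 5: merge (FJ,IQS) at d=13; branch lengths FJ→6, IQS→3/4; new cluster FIJQS
  updated: d(FIJQS,L)=23, d(FIJQS,RY)=167/10
step 6: merge (L,RY) at d=16; branch lengths L→8, RY→6; new cluster LRY
  updated: d(FIJQS,LRY)=94/5
step 7: merge (FIJQS,LRY) at d=94/5; branch lengths FIJQS→29/10, LRY→7/5; new cluster FIJLQRSY
final tree: (((F:1/2,J:1/2):6,(I:23/4,(Q:1/2,S:1/2):21/4):3/4):29/10,(L:8,(R:2,Y:2):6):7/5)
total length: 841/20

L,RY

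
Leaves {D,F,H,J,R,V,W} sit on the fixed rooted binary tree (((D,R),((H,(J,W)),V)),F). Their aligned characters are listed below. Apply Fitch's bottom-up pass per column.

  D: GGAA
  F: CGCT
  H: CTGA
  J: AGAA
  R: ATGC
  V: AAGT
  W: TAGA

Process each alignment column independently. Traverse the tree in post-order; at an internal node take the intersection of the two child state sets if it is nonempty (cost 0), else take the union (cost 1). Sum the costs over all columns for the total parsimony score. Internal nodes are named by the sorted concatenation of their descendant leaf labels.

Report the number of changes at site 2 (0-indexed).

3

[col 0] DR: children D:{G}, R:{A} ∪→ {A,G}; cost 1
[col 0] JW: children J:{A}, W:{T} ∪→ {A,T}; cost 1
[col 0] HJW: children H:{C}, JW:{A,T} ∪→ {A,C,T}; cost 1
[col 0] HJVW: children HJW:{A,C,T}, V:{A} ∩→ {A}; cost 0
[col 0] DHJRVW: children DR:{A,G}, HJVW:{A} ∩→ {A}; cost 0
[col 0] DFHJRVW: children DHJRVW:{A}, F:{C} ∪→ {A,C}; cost 1
[col 1] DR: children D:{G}, R:{T} ∪→ {G,T}; cost 1
[col 1] JW: children J:{G}, W:{A} ∪→ {A,G}; cost 1
[col 1] HJW: children H:{T}, JW:{A,G} ∪→ {A,G,T}; cost 1
[col 1] HJVW: children HJW:{A,G,T}, V:{A} ∩→ {A}; cost 0
[col 1] DHJRVW: children DR:{G,T}, HJVW:{A} ∪→ {A,G,T}; cost 1
[col 1] DFHJRVW: children DHJRVW:{A,G,T}, F:{G} ∩→ {G}; cost 0
[col 2] DR: children D:{A}, R:{G} ∪→ {A,G}; cost 1
[col 2] JW: children J:{A}, W:{G} ∪→ {A,G}; cost 1
[col 2] HJW: children H:{G}, JW:{A,G} ∩→ {G}; cost 0
[col 2] HJVW: children HJW:{G}, V:{G} ∩→ {G}; cost 0
[col 2] DHJRVW: children DR:{A,G}, HJVW:{G} ∩→ {G}; cost 0
[col 2] DFHJRVW: children DHJRVW:{G}, F:{C} ∪→ {C,G}; cost 1
[col 3] DR: children D:{A}, R:{C} ∪→ {A,C}; cost 1
[col 3] JW: children J:{A}, W:{A} ∩→ {A}; cost 0
[col 3] HJW: children H:{A}, JW:{A} ∩→ {A}; cost 0
[col 3] HJVW: children HJW:{A}, V:{T} ∪→ {A,T}; cost 1
[col 3] DHJRVW: children DR:{A,C}, HJVW:{A,T} ∩→ {A}; cost 0
[col 3] DFHJRVW: children DHJRVW:{A}, F:{T} ∪→ {A,T}; cost 1
per-site changes: [4, 4, 3, 3]; total = 14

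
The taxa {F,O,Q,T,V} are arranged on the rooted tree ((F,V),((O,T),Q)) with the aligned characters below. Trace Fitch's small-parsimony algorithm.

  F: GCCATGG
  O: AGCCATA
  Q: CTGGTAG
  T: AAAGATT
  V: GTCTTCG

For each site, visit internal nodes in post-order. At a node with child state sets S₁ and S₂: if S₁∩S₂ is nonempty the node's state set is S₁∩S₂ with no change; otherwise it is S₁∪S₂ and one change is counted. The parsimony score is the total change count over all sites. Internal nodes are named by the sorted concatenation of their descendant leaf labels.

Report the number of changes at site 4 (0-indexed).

1

site 0, node FV: F={G} ∩ V={G} → {G} (+0)
site 0, node OT: O={A} ∩ T={A} → {A} (+0)
site 0, node OQT: OT={A} ∪ Q={C} → {A,C} (+1)
site 0, node FOQTV: FV={G} ∪ OQT={A,C} → {A,C,G} (+1)
site 1, node FV: F={C} ∪ V={T} → {C,T} (+1)
site 1, node OT: O={G} ∪ T={A} → {A,G} (+1)
site 1, node OQT: OT={A,G} ∪ Q={T} → {A,G,T} (+1)
site 1, node FOQTV: FV={C,T} ∩ OQT={A,G,T} → {T} (+0)
site 2, node FV: F={C} ∩ V={C} → {C} (+0)
site 2, node OT: O={C} ∪ T={A} → {A,C} (+1)
site 2, node OQT: OT={A,C} ∪ Q={G} → {A,C,G} (+1)
site 2, node FOQTV: FV={C} ∩ OQT={A,C,G} → {C} (+0)
site 3, node FV: F={A} ∪ V={T} → {A,T} (+1)
site 3, node OT: O={C} ∪ T={G} → {C,G} (+1)
site 3, node OQT: OT={C,G} ∩ Q={G} → {G} (+0)
site 3, node FOQTV: FV={A,T} ∪ OQT={G} → {A,G,T} (+1)
site 4, node FV: F={T} ∩ V={T} → {T} (+0)
site 4, node OT: O={A} ∩ T={A} → {A} (+0)
site 4, node OQT: OT={A} ∪ Q={T} → {A,T} (+1)
site 4, node FOQTV: FV={T} ∩ OQT={A,T} → {T} (+0)
site 5, node FV: F={G} ∪ V={C} → {C,G} (+1)
site 5, node OT: O={T} ∩ T={T} → {T} (+0)
site 5, node OQT: OT={T} ∪ Q={A} → {A,T} (+1)
site 5, node FOQTV: FV={C,G} ∪ OQT={A,T} → {A,C,G,T} (+1)
site 6, node FV: F={G} ∩ V={G} → {G} (+0)
site 6, node OT: O={A} ∪ T={T} → {A,T} (+1)
site 6, node OQT: OT={A,T} ∪ Q={G} → {A,G,T} (+1)
site 6, node FOQTV: FV={G} ∩ OQT={A,G,T} → {G} (+0)
per-site changes: [2, 3, 2, 3, 1, 3, 2]; total = 16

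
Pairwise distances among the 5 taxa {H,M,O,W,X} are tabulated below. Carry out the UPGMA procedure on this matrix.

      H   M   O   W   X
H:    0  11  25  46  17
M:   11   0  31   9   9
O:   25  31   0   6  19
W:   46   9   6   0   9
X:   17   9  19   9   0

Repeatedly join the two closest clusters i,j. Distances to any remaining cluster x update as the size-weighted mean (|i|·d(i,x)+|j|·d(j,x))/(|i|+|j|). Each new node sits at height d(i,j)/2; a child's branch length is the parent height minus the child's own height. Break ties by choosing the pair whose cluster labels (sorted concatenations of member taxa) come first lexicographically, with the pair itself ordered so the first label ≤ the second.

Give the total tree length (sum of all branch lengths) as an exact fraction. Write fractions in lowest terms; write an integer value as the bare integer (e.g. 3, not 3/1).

113/3

iteration 1: select O,W (d=6); attach at lengths (3, 3); label the merged cluster OW
  updated: d(H,OW)=71/2, d(M,OW)=20, d(OW,X)=14
iteration 2: select M,X (d=9); attach at lengths (9/2, 9/2); label the merged cluster MX
  updated: d(H,MX)=14, d(MX,OW)=17
iteration 3: select H,MX (d=14); attach at lengths (7, 5/2); label the merged cluster HMX
  updated: d(HMX,OW)=139/6
iteration 4: select HMX,OW (d=139/6); attach at lengths (55/12, 103/12); label the merged cluster HMOWX
final tree: ((H:7,(M:9/2,X:9/2):5/2):55/12,(O:3,W:3):103/12)
total length: 113/3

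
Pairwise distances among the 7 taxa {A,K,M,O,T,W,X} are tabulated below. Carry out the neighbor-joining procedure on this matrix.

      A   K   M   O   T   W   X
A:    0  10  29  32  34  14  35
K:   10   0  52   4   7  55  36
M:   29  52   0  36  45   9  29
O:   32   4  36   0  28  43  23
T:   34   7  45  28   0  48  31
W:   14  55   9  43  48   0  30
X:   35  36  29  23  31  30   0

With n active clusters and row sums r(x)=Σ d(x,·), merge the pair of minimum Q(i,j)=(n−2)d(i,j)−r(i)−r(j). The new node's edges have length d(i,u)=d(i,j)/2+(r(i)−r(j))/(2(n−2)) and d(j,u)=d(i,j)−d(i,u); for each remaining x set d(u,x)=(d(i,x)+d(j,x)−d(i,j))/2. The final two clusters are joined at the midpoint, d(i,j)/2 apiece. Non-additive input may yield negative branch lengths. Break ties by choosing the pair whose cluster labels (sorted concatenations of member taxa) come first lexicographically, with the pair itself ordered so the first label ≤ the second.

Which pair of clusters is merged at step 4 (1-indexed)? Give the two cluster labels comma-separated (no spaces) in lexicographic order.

step 1: merge (M,W) at d=9, Q=-354; branch lengths M→23/5, W→22/5; new cluster MW
  updated: d(A,MW)=17, d(K,MW)=49, d(MW,O)=35, d(MW,T)=42, d(MW,X)=25
step 2: merge (A,MW) at d=17, Q=-228; branch lengths A→7/2, MW→27/2; new cluster AMW
  updated: d(AMW,K)=21, d(AMW,O)=25, d(AMW,T)=59/2, d(AMW,X)=43/2
step 3: merge (AMW,X) at d=43/2, Q=-144; branch lengths AMW→25/3, X→79/6; new cluster AMWX
  updated: d(AMWX,K)=71/4, d(AMWX,O)=53/4, d(AMWX,T)=39/2
step 4: merge (AMWX,O) at d=53/4, Q=-277/4; branch lengths AMWX→127/16, O→85/16; new cluster AMOWX
  updated: d(AMOWX,K)=17/4, d(AMOWX,T)=137/8
step 5: merge (AMOWX,K) at d=17/4, Q=-227/8; branch lengths AMOWX→115/16, K→-47/16; new cluster AKMOWX
  updated: d(AKMOWX,T)=159/16
step 6: merge (AKMOWX,T) at d=159/16; branch lengths AKMOWX→159/32, T→159/32; new cluster AKMOTWX
final tree: (((((A:7/2,(M:23/5,W:22/5):27/2):25/3,X:79/6):127/16,O:85/16):115/16,K:-47/16):159/32,T:159/32)
total length: 1199/16

AMWX,O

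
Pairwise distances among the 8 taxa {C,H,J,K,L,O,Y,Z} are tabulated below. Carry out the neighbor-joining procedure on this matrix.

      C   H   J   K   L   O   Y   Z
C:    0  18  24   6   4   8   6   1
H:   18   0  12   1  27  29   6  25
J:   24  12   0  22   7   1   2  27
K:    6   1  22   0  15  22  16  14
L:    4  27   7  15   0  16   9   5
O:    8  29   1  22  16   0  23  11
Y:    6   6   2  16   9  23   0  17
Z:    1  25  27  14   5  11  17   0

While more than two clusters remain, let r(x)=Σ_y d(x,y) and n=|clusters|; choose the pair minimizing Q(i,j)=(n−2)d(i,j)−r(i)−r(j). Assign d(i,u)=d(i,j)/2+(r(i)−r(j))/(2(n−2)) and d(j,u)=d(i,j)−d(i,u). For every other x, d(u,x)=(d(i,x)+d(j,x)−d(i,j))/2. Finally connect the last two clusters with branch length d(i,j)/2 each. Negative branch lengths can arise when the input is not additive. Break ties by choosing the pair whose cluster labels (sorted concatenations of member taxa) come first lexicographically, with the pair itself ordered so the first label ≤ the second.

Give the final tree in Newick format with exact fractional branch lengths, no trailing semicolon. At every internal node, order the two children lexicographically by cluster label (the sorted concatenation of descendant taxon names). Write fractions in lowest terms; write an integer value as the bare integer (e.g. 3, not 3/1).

(((((C:-37/16,Z:53/16):55/24,L:41/24):119/32,(J:-3/20,O:23/20):257/32):91/32,(H:7/3,K:-4/3):295/32):41/64,Y:41/64)

1. join H+K (d=1, Q=-208) ⇒ HK; edges |H|=7/3, |K|=-4/3
  updated: d(C,HK)=23/2, d(HK,J)=33/2, d(HK,L)=41/2, d(HK,O)=25, d(HK,Y)=21/2, d(HK,Z)=19
2. join J+O (d=1, Q=-313/2) ⇒ JO; edges |J|=-3/20, |O|=23/20
  updated: d(C,JO)=31/2, d(HK,JO)=81/4, d(JO,L)=11, d(JO,Y)=12, d(JO,Z)=37/2
3. join C+Z (d=1, Q=-189/2) ⇒ CZ; edges |C|=-37/16, |Z|=53/16
  updated: d(CZ,HK)=59/4, d(CZ,JO)=33/2, d(CZ,L)=4, d(CZ,Y)=11
4. join CZ+L (d=4, Q=-315/4) ⇒ CLZ; edges |CZ|=55/24, |L|=41/24
  updated: d(CLZ,HK)=125/8, d(CLZ,JO)=47/4, d(CLZ,Y)=8
5. join CLZ+JO (d=47/4, Q=-447/8) ⇒ CJLOZ; edges |CLZ|=119/32, |JO|=257/32
  updated: d(CJLOZ,HK)=193/16, d(CJLOZ,Y)=33/8
6. join CJLOZ+HK (d=193/16, Q=-427/16) ⇒ CHJKLOZ; edges |CJLOZ|=91/32, |HK|=295/32
  updated: d(CHJKLOZ,Y)=41/32
7. join CHJKLOZ+Y (d=41/32) ⇒ CHJKLOYZ; edges |CHJKLOZ|=41/64, |Y|=41/64
final tree: (((((C:-37/16,Z:53/16):55/24,L:41/24):119/32,(J:-3/20,O:23/20):257/32):91/32,(H:7/3,K:-4/3):295/32):41/64,Y:41/64)
total length: 1027/32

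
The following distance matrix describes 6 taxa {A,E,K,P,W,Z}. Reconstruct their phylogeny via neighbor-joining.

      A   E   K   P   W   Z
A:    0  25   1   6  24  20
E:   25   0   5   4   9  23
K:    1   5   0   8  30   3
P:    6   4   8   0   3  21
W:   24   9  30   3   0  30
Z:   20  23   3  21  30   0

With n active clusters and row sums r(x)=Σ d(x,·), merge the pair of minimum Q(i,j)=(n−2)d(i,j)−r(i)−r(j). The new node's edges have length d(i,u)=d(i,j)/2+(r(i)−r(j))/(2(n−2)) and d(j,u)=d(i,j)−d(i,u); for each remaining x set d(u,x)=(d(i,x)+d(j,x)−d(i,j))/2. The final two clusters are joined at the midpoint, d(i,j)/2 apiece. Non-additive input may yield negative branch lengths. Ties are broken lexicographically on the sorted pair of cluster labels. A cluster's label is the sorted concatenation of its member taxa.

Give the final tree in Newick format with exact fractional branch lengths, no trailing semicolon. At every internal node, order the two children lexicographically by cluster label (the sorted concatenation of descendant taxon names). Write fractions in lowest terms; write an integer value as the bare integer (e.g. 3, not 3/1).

((((A:14/3,(K:-19/4,Z:31/4):13/3):39/4,P:-19/4):15/4,E:23/8):49/16,W:49/16)

step 1: merge (K,Z) at d=3, Q=-132; branch lengths K→-19/4, Z→31/4; new cluster KZ
  updated: d(A,KZ)=9, d(E,KZ)=25/2, d(KZ,P)=13, d(KZ,W)=57/2
step 2: merge (A,KZ) at d=9, Q=-100; branch lengths A→14/3, KZ→13/3; new cluster AKZ
  updated: d(AKZ,E)=57/4, d(AKZ,P)=5, d(AKZ,W)=87/4
step 3: merge (AKZ,P) at d=5, Q=-43; branch lengths AKZ→39/4, P→-19/4; new cluster AKPZ
  updated: d(AKPZ,E)=53/8, d(AKPZ,W)=79/8
step 4: merge (AKPZ,E) at d=53/8, Q=-51/2; branch lengths AKPZ→15/4, E→23/8; new cluster AEKPZ
  updated: d(AEKPZ,W)=49/8
step 5: merge (AEKPZ,W) at d=49/8; branch lengths AEKPZ→49/16, W→49/16; new cluster AEKPWZ
final tree: ((((A:14/3,(K:-19/4,Z:31/4):13/3):39/4,P:-19/4):15/4,E:23/8):49/16,W:49/16)
total length: 119/4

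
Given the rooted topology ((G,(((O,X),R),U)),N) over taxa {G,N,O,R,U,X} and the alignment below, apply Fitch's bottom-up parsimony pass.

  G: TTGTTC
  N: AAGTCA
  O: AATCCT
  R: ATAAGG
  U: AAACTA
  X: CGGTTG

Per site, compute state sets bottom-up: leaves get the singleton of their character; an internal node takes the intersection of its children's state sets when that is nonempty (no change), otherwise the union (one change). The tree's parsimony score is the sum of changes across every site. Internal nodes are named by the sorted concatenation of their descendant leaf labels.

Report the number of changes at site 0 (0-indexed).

2

[col 0] OX: children O:{A}, X:{C} ∪→ {A,C}; cost 1
[col 0] ORX: children OX:{A,C}, R:{A} ∩→ {A}; cost 0
[col 0] ORUX: children ORX:{A}, U:{A} ∩→ {A}; cost 0
[col 0] GORUX: children G:{T}, ORUX:{A} ∪→ {A,T}; cost 1
[col 0] GNORUX: children GORUX:{A,T}, N:{A} ∩→ {A}; cost 0
[col 1] OX: children O:{A}, X:{G} ∪→ {A,G}; cost 1
[col 1] ORX: children OX:{A,G}, R:{T} ∪→ {A,G,T}; cost 1
[col 1] ORUX: children ORX:{A,G,T}, U:{A} ∩→ {A}; cost 0
[col 1] GORUX: children G:{T}, ORUX:{A} ∪→ {A,T}; cost 1
[col 1] GNORUX: children GORUX:{A,T}, N:{A} ∩→ {A}; cost 0
[col 2] OX: children O:{T}, X:{G} ∪→ {G,T}; cost 1
[col 2] ORX: children OX:{G,T}, R:{A} ∪→ {A,G,T}; cost 1
[col 2] ORUX: children ORX:{A,G,T}, U:{A} ∩→ {A}; cost 0
[col 2] GORUX: children G:{G}, ORUX:{A} ∪→ {A,G}; cost 1
[col 2] GNORUX: children GORUX:{A,G}, N:{G} ∩→ {G}; cost 0
[col 3] OX: children O:{C}, X:{T} ∪→ {C,T}; cost 1
[col 3] ORX: children OX:{C,T}, R:{A} ∪→ {A,C,T}; cost 1
[col 3] ORUX: children ORX:{A,C,T}, U:{C} ∩→ {C}; cost 0
[col 3] GORUX: children G:{T}, ORUX:{C} ∪→ {C,T}; cost 1
[col 3] GNORUX: children GORUX:{C,T}, N:{T} ∩→ {T}; cost 0
[col 4] OX: children O:{C}, X:{T} ∪→ {C,T}; cost 1
[col 4] ORX: children OX:{C,T}, R:{G} ∪→ {C,G,T}; cost 1
[col 4] ORUX: children ORX:{C,G,T}, U:{T} ∩→ {T}; cost 0
[col 4] GORUX: children G:{T}, ORUX:{T} ∩→ {T}; cost 0
[col 4] GNORUX: children GORUX:{T}, N:{C} ∪→ {C,T}; cost 1
[col 5] OX: children O:{T}, X:{G} ∪→ {G,T}; cost 1
[col 5] ORX: children OX:{G,T}, R:{G} ∩→ {G}; cost 0
[col 5] ORUX: children ORX:{G}, U:{A} ∪→ {A,G}; cost 1
[col 5] GORUX: children G:{C}, ORUX:{A,G} ∪→ {A,C,G}; cost 1
[col 5] GNORUX: children GORUX:{A,C,G}, N:{A} ∩→ {A}; cost 0
per-site changes: [2, 3, 3, 3, 3, 3]; total = 17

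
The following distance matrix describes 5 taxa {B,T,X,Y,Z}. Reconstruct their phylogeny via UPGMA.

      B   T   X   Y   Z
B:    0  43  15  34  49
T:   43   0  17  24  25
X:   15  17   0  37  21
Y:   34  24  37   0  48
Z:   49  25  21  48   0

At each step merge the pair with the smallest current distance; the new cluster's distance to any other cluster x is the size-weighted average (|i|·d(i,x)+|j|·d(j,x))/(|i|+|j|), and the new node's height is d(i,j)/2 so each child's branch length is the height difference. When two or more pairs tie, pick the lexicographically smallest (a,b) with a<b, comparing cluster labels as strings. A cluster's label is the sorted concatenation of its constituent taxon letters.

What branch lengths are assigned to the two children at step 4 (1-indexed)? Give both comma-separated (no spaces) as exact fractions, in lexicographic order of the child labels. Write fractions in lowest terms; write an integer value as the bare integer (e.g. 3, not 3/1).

1. join B+X (d=15) ⇒ BX; edges |B|=15/2, |X|=15/2
  updated: d(BX,T)=30, d(BX,Y)=71/2, d(BX,Z)=35
2. join T+Y (d=24) ⇒ TY; edges |T|=12, |Y|=12
  updated: d(BX,TY)=131/4, d(TY,Z)=73/2
3. join BX+TY (d=131/4) ⇒ BTXY; edges |BX|=71/8, |TY|=35/8
  updated: d(BTXY,Z)=143/4
4. join BTXY+Z (d=143/4) ⇒ BTXYZ; edges |BTXY|=3/2, |Z|=143/8
final tree: (((B:15/2,X:15/2):71/8,(T:12,Y:12):35/8):3/2,Z:143/8)
total length: 573/8

3/2,143/8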